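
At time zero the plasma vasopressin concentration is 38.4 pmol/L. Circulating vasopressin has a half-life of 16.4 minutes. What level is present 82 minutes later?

1.2 pmol/L

Elapsed time is 5 half-lives (82/16.4).
Each half-life halves the amount: 38.4 × (1/2)^5 = 38.4/32 = 1.2 pmol/L.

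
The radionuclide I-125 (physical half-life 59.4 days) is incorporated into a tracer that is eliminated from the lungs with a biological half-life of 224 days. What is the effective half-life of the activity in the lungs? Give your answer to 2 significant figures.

1/t_eff = 1/t_phys + 1/t_biol = 1/59.4 + 1/224 = 0.021299 per day.
t_eff = 59.4 × 224 / (59.4 + 224) ≈ 46.95 days.

47 days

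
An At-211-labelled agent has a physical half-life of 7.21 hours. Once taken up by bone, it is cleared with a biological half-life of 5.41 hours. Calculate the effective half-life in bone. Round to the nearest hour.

3 hours

1/t_eff = 1/t_phys + 1/t_biol = 1/7.21 + 1/5.41 = 0.32354 per hour.
t_eff = 7.21 × 5.41 / (7.21 + 5.41) ≈ 3.0908 hours.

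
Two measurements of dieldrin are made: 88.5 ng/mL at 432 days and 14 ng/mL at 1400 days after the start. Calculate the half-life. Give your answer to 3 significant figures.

Over Δt = 1400 − 432 = 968 days, the level fell by a factor of 88.5/14 ≈ 6.3214.
n = log₂(6.3214) ≈ 2.6603 half-lives, so t½ = 968/2.6603 ≈ 363.88 days.

364 days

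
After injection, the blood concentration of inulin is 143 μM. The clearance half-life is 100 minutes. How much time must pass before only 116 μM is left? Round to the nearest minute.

Fraction remaining = 116/143 ≈ 0.81119.
n = log₂(143/116) = ln(1.2328)/ln 2 ≈ 0.30189 half-lives.
t = n × t½ = 0.30189 × 100 ≈ 30.189 minutes.

30 minutes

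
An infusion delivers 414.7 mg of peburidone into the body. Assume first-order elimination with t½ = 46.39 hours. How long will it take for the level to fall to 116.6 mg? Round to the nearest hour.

85 hours

Fraction remaining = 116.6/414.7 ≈ 0.28117.
n = log₂(414.7/116.6) = ln(3.5566)/ln 2 ≈ 1.8305 half-lives.
t = n × t½ = 1.8305 × 46.39 ≈ 84.917 hours.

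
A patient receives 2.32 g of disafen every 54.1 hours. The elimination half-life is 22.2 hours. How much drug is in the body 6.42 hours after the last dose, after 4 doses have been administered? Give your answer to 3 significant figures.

The 4 doses were given 168.72, 114.62, 60.52, 6.42 hours ago.
Total = 2.32·(1/2)^(168.72/22.2) + 2.32·(1/2)^(114.62/22.2) + 2.32·(1/2)^(60.52/22.2) + 2.32·(1/2)^(6.42/22.2)
      = 0.011958 + 0.064752 + 0.35062 + 1.8986 ≈ 2.3259 g.

2.33 g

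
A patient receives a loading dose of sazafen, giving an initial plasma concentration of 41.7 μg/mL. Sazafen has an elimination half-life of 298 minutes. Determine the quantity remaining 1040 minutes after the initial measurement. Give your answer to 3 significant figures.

Number of half-lives: n = 1040/298 ≈ 3.4899.
Remaining = 41.7 × (1/2)^3.4899 = 41.7 × 0.089007 ≈ 3.7116 μg/mL.

3.71 μg/mL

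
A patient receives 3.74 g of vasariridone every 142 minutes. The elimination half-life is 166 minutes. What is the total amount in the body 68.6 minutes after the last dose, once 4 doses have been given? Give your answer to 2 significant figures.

The 4 doses were given 494.6, 352.6, 210.6, 68.6 minutes ago.
Total = 3.74·(1/2)^(494.6/166) + 3.74·(1/2)^(352.6/166) + 3.74·(1/2)^(210.6/166) + 3.74·(1/2)^(68.6/166)
      = 0.47418 + 0.85794 + 1.5523 + 2.8085 ≈ 5.6928 g.

5.7 g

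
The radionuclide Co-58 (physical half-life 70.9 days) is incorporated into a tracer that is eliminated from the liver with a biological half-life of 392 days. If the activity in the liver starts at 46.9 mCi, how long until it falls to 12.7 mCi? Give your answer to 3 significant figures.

113 days

1/t_eff = 1/t_phys + 1/t_biol = 1/70.9 + 1/392 = 0.016655 per day.
t_eff = 70.9 × 392 / (70.9 + 392) ≈ 60.041 days.
n = log₂(46.9/12.7) ≈ 1.8848; t = 1.8848 × 60.041 ≈ 113.16 days.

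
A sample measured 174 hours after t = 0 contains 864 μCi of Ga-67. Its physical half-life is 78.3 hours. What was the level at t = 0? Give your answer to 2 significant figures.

Number of half-lives elapsed: n = 174/78.3 ≈ 2.2222.
A₀ = A × 2^n = 864 × 2^2.2222 = 864 × 4.6661 ≈ 4031.5 μCi.

4000 μCi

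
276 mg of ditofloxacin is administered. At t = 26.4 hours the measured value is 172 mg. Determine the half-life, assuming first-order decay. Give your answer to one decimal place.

38.7 hours

A/A₀ = 172/276 ≈ 0.62319.
n = log₂(1.6047) ≈ 0.68226 half-lives elapsed in 26.4 hours.
t½ = 26.4/0.68226 ≈ 38.695 hours.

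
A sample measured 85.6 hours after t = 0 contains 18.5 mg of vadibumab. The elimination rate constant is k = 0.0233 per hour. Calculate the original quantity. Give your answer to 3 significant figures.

136 mg

t½ = ln 2 / k = 0.69315 / 0.0233 ≈ 29.749 hours.
Number of half-lives elapsed: n = 85.6/29.749 ≈ 2.8774.
A₀ = A × 2^n = 18.5 × 2^2.8774 = 18.5 × 7.3484 ≈ 135.95 mg.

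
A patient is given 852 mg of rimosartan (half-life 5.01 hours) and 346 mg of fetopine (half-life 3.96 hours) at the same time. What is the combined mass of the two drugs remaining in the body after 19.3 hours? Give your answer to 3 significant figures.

rimosartan: 852 × (1/2)^(19.3/5.01) = 852 × (1/2)^3.8523 ≈ 58.991 mg.
fetopine: 346 × (1/2)^(19.3/3.96) = 346 × (1/2)^4.8737 ≈ 11.801 mg.
Total = 58.991 + 11.801 ≈ 70.792 mg.

70.8 mg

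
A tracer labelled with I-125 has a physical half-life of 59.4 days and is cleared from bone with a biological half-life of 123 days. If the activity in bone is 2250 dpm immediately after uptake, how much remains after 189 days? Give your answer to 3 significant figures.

85.5 dpm

1/t_eff = 1/t_phys + 1/t_biol = 1/59.4 + 1/123 = 0.024965 per day.
t_eff = 59.4 × 123 / (59.4 + 123) ≈ 40.056 days.
Remaining = 2250 × (1/2)^(189/40.056) = 2250 × (1/2)^4.7184 ≈ 85.468 dpm.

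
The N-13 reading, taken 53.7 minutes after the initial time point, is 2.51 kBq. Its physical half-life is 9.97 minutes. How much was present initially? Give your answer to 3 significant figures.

Number of half-lives elapsed: n = 53.7/9.97 ≈ 5.3862.
A₀ = A × 2^n = 2.51 × 2^5.3862 = 2.51 × 41.821 ≈ 104.97 kBq.

105 kBq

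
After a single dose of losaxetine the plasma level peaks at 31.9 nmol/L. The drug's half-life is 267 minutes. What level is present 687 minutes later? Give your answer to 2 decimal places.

5.36 nmol/L

Number of half-lives: n = 687/267 ≈ 2.573.
Remaining = 31.9 × (1/2)^2.573 = 31.9 × 0.16805 ≈ 5.3608 nmol/L.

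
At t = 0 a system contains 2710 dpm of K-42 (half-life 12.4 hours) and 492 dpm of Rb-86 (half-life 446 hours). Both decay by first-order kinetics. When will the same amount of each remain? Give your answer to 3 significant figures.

Set 2710·(1/2)^(t/12.4) = 492·(1/2)^(t/446).
Taking log₂: log₂(2710/492) = t·(1/12.4 − 1/446).
log₂(5.5081) = 2.4616; 1/12.4 − 1/446 = 0.078403.
t = 2.4616 / 0.078403 ≈ 31.396 hours.

31.4 hours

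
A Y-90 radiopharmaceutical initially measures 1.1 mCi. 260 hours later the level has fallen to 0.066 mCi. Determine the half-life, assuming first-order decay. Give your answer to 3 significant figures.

64.1 hours

A/A₀ = 0.066/1.1 ≈ 0.06.
n = log₂(16.667) ≈ 4.0589 half-lives elapsed in 260 hours.
t½ = 260/4.0589 ≈ 64.057 hours.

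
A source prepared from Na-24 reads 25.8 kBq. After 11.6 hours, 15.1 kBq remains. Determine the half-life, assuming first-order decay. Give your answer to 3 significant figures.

15.0 hours

A/A₀ = 15.1/25.8 ≈ 0.58527.
n = log₂(1.7086) ≈ 0.77282 half-lives elapsed in 11.6 hours.
t½ = 11.6/0.77282 ≈ 15.01 hours.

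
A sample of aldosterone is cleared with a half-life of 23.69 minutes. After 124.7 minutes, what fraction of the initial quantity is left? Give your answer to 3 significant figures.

0.0260

n = 124.7/23.69 ≈ 5.2638 half-lives.
Fraction remaining = (1/2)^5.2638 ≈ 0.026027.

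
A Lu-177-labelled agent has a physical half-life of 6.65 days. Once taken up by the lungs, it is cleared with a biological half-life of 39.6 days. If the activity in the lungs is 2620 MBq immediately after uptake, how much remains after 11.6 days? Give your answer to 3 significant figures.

638 MBq

1/t_eff = 1/t_phys + 1/t_biol = 1/6.65 + 1/39.6 = 0.17563 per day.
t_eff = 6.65 × 39.6 / (6.65 + 39.6) ≈ 5.6938 days.
Remaining = 2620 × (1/2)^(11.6/5.6938) = 2620 × (1/2)^2.0373 ≈ 638.29 MBq.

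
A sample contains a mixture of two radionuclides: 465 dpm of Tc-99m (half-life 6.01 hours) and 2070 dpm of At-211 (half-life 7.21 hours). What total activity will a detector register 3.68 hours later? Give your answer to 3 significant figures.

1760 dpm

Tc-99m: 465 × (1/2)^(3.68/6.01) = 465 × (1/2)^0.61231 ≈ 304.18 dpm.
At-211: 2070 × (1/2)^(3.68/7.21) = 2070 × (1/2)^0.5104 ≈ 1453.2 dpm.
Total = 304.18 + 1453.2 ≈ 1757.4 dpm.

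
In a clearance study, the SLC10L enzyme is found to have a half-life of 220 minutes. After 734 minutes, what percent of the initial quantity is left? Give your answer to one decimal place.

9.9%

n = 734/220 ≈ 3.3364 half-lives.
Fraction remaining = (1/2)^3.3364 ≈ 0.099004, i.e. 9.9004%.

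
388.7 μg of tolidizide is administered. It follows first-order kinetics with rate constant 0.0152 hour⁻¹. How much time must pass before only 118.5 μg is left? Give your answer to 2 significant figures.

t½ = ln 2 / k = 0.69315 / 0.0152 ≈ 45.602 hours.
Fraction remaining = 118.5/388.7 ≈ 0.30486.
n = log₂(388.7/118.5) = ln(3.2802)/ln 2 ≈ 1.7138 half-lives.
t = n × t½ = 1.7138 × 45.602 ≈ 78.151 hours.

78 hours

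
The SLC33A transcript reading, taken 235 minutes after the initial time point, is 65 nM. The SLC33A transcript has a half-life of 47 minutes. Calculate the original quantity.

2080 nM

Number of half-lives elapsed: n = 235/47 ≈ 5.
A₀ = A × 2^n = 65 × 2^5 = 65 × 32 ≈ 2080 nM.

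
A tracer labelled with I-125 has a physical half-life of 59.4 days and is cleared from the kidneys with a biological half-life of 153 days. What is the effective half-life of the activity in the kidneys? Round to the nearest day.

43 days

1/t_eff = 1/t_phys + 1/t_biol = 1/59.4 + 1/153 = 0.023371 per day.
t_eff = 59.4 × 153 / (59.4 + 153) ≈ 42.788 days.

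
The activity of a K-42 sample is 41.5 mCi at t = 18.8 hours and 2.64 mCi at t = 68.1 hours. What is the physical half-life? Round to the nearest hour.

12 hours

Over Δt = 68.1 − 18.8 = 49.3 hours, the level fell by a factor of 41.5/2.64 ≈ 15.72.
n = log₂(15.72) ≈ 3.9745 half-lives, so t½ = 49.3/3.9745 ≈ 12.404 hours.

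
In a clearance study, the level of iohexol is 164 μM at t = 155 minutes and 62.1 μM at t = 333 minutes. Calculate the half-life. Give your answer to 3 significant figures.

127 minutes

Over Δt = 333 − 155 = 178 minutes, the level fell by a factor of 164/62.1 ≈ 2.6409.
n = log₂(2.6409) ≈ 1.401 half-lives, so t½ = 178/1.401 ≈ 127.05 minutes.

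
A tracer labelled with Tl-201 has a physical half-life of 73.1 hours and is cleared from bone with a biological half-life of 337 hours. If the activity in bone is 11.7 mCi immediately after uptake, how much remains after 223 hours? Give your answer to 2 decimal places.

0.89 mCi

1/t_eff = 1/t_phys + 1/t_biol = 1/73.1 + 1/337 = 0.016647 per hour.
t_eff = 73.1 × 337 / (73.1 + 337) ≈ 60.07 hours.
Remaining = 11.7 × (1/2)^(223/60.07) = 11.7 × (1/2)^3.7123 ≈ 0.89261 mCi.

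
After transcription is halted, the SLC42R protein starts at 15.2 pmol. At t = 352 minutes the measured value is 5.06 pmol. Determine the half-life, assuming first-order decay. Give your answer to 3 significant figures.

222 minutes

A/A₀ = 5.06/15.2 ≈ 0.33289.
n = log₂(3.004) ≈ 1.5869 half-lives elapsed in 352 minutes.
t½ = 352/1.5869 ≈ 221.82 minutes.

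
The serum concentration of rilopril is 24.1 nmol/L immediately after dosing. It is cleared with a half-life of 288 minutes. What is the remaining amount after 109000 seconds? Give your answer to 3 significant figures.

Convert the elapsed time: 109000 seconds = 1816.67 minutes.
Number of half-lives: n = 1816.67/288 ≈ 6.3079.
Remaining = 24.1 × (1/2)^6.3079 = 24.1 × 0.012622 ≈ 0.3042 nmol/L.

0.304 nmol/L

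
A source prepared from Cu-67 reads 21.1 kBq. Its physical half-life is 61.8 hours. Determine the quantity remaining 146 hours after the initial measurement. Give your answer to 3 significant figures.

Number of half-lives: n = 146/61.8 ≈ 2.3625.
Remaining = 21.1 × (1/2)^2.3625 = 21.1 × 0.19446 ≈ 4.1031 kBq.

4.10 kBq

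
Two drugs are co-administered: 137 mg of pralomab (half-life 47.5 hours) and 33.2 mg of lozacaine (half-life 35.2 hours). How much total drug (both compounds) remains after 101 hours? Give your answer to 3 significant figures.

pralomab: 137 × (1/2)^(101/47.5) = 137 × (1/2)^2.1263 ≈ 31.379 mg.
lozacaine: 33.2 × (1/2)^(101/35.2) = 33.2 × (1/2)^2.8693 ≈ 4.5435 mg.
Total = 31.379 + 4.5435 ≈ 35.922 mg.

35.9 mg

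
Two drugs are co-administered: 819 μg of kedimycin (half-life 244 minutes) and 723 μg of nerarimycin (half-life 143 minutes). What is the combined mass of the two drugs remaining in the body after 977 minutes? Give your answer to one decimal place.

kedimycin: 819 × (1/2)^(977/244) = 819 × (1/2)^4.0041 ≈ 51.042 μg.
nerarimycin: 723 × (1/2)^(977/143) = 723 × (1/2)^6.8322 ≈ 6.3453 μg.
Total = 51.042 + 6.3453 ≈ 57.388 μg.

57.4 μg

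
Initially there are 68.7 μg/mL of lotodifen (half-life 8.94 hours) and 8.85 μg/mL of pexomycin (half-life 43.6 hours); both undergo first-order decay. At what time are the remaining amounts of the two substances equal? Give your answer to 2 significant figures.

Set 68.7·(1/2)^(t/8.94) = 8.85·(1/2)^(t/43.6).
Taking log₂: log₂(68.7/8.85) = t·(1/8.94 − 1/43.6).
log₂(7.7627) = 2.9566; 1/8.94 − 1/43.6 = 0.088921.
t = 2.9566 / 0.088921 ≈ 33.249 hours.

33 hours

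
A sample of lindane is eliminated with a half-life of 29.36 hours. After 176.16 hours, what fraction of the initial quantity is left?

0.015625

n = 176.16/29.36 ≈ 6 half-lives.
Fraction remaining = (1/2)^6 ≈ 0.015625.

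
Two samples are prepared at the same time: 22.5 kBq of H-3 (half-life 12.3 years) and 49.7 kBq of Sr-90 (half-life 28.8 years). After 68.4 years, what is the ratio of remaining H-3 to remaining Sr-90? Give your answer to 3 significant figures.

H-3: 22.5 × (1/2)^(68.4/12.3) = 22.5 × (1/2)^5.561 ≈ 0.47661 kBq.
Sr-90: 49.7 × (1/2)^(68.4/28.8) = 49.7 × (1/2)^2.375 ≈ 9.581 kBq.
Ratio ≈ 0.47661 / 9.581 ≈ 0.049745.

0.0497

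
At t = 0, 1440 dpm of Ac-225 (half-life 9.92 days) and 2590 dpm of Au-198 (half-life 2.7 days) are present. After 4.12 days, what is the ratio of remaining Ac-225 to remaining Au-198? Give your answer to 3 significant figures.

Ac-225: 1440 × (1/2)^(4.12/9.92) = 1440 × (1/2)^0.41532 ≈ 1079.8 dpm.
Au-198: 2590 × (1/2)^(4.12/2.7) = 2590 × (1/2)^1.5259 ≈ 899.39 dpm.
Ratio ≈ 1079.8 / 899.39 ≈ 1.2006.

1.20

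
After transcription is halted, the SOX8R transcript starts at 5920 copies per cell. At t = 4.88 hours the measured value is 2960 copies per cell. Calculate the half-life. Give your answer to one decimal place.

4.9 hours

A/A₀ = 2960/5920 ≈ 0.5.
n = log₂(2) ≈ 1 half-life elapsed in 4.88 hours.
t½ = 4.88/1 ≈ 4.88 hours.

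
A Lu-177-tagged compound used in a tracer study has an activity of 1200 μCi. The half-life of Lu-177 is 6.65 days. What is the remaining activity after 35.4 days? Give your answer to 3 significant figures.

30.0 μCi

Number of half-lives: n = 35.4/6.65 ≈ 5.3233.
Remaining = 1200 × (1/2)^5.3233 = 1200 × 0.024976 ≈ 29.971 μCi.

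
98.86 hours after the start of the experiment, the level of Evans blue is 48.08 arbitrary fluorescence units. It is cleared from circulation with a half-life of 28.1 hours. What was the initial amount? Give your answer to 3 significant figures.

Number of half-lives elapsed: n = 98.86/28.1 ≈ 3.5181.
A₀ = A × 2^n = 48.08 × 2^3.5181 = 48.08 × 11.457 ≈ 550.85 arbitrary fluorescence units.

551 arbitrary fluorescence units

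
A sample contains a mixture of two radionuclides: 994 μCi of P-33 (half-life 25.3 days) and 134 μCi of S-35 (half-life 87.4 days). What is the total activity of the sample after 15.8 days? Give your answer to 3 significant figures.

P-33: 994 × (1/2)^(15.8/25.3) = 994 × (1/2)^0.62451 ≈ 644.75 μCi.
S-35: 134 × (1/2)^(15.8/87.4) = 134 × (1/2)^0.18078 ≈ 118.22 μCi.
Total = 644.75 + 118.22 ≈ 762.97 μCi.

763 μCi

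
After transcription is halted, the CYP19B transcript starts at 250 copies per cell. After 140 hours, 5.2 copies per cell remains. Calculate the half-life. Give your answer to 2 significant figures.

25 hours

A/A₀ = 5.2/250 ≈ 0.0208.
n = log₂(48.077) ≈ 5.5873 half-lives elapsed in 140 hours.
t½ = 140/5.5873 ≈ 25.057 hours.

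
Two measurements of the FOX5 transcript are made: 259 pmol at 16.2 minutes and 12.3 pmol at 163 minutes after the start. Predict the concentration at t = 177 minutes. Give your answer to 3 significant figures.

Over Δt = 163 − 16.2 = 146.8 minutes, the level fell by a factor of 259/12.3 ≈ 21.057.
n = log₂(21.057) ≈ 4.3962 half-lives, so t½ = 146.8/4.3962 ≈ 33.392 minutes.
From t = 163 to t = 177: 12.3 × (1/2)^((177−163)/33.392) ≈ 9.1981 pmol.

9.20 pmol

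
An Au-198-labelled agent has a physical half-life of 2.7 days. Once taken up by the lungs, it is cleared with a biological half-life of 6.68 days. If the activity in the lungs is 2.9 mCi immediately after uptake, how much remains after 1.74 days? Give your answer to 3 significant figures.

1.55 mCi

1/t_eff = 1/t_phys + 1/t_biol = 1/2.7 + 1/6.68 = 0.52007 per day.
t_eff = 2.7 × 6.68 / (2.7 + 6.68) ≈ 1.9228 days.
Remaining = 2.9 × (1/2)^(1.74/1.9228) = 2.9 × (1/2)^0.90492 ≈ 1.5488 mCi.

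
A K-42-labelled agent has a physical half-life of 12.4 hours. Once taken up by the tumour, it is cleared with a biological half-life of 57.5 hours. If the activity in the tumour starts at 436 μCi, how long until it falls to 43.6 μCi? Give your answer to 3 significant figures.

1/t_eff = 1/t_phys + 1/t_biol = 1/12.4 + 1/57.5 = 0.098036 per hour.
t_eff = 12.4 × 57.5 / (12.4 + 57.5) ≈ 10.2 hours.
n = log₂(436/43.6) ≈ 3.3219; t = 3.3219 × 10.2 ≈ 33.885 hours.

33.9 hours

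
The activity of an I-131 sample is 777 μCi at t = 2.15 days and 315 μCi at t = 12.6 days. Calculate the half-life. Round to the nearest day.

Over Δt = 12.6 − 2.15 = 10.45 days, the level fell by a factor of 777/315 ≈ 2.4667.
n = log₂(2.4667) ≈ 1.3026 half-lives, so t½ = 10.45/1.3026 ≈ 8.0226 days.

8 days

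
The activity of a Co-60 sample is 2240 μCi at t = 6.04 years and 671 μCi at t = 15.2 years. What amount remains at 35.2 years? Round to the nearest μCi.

Over Δt = 15.2 − 6.04 = 9.16 years, the level fell by a factor of 2240/671 ≈ 3.3383.
n = log₂(3.3383) ≈ 1.7391 half-lives, so t½ = 9.16/1.7391 ≈ 5.267 years.
From t = 15.2 to t = 35.2: 671 × (1/2)^((35.2−15.2)/5.267) ≈ 48.267 μCi.

48 μCi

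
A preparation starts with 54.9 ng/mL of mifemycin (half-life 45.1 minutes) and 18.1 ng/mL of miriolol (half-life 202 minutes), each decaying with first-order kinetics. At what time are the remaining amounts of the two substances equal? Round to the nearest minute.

Set 54.9·(1/2)^(t/45.1) = 18.1·(1/2)^(t/202).
Taking log₂: log₂(54.9/18.1) = t·(1/45.1 − 1/202).
log₂(3.0331) = 1.6008; 1/45.1 − 1/202 = 0.017222.
t = 1.6008 / 0.017222 ≈ 92.949 minutes.

93 minutes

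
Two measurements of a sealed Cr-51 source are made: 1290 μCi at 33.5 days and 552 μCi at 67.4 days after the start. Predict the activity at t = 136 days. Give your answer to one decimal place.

99.1 μCi

Over Δt = 67.4 − 33.5 = 33.9 days, the level fell by a factor of 1290/552 ≈ 2.337.
n = log₂(2.337) ≈ 1.2246 half-lives, so t½ = 33.9/1.2246 ≈ 27.682 days.
From t = 67.4 to t = 136: 552 × (1/2)^((136−67.4)/27.682) ≈ 99.069 μCi.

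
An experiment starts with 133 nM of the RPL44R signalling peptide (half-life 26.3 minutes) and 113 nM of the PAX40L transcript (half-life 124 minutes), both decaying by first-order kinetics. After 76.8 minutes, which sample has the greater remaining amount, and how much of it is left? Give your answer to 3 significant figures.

RPL44R signalling peptide: 133 × (1/2)^2.9202 ≈ 17.571 nM.
PAX40L transcript: 113 × (1/2)^0.61935 ≈ 73.559 nM.
PAX40L transcript has more remaining, at ≈ 73.559 nM.

PAX40L transcript, 73.6 nM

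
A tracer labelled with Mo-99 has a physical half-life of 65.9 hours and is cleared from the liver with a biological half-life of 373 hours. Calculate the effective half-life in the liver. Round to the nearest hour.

56 hours

1/t_eff = 1/t_phys + 1/t_biol = 1/65.9 + 1/373 = 0.017855 per hour.
t_eff = 65.9 × 373 / (65.9 + 373) ≈ 56.005 hours.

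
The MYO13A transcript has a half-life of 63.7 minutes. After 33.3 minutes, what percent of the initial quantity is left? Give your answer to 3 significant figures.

69.6%

n = 33.3/63.7 ≈ 0.52276 half-lives.
Fraction remaining = (1/2)^0.52276 ≈ 0.69604, i.e. 69.604%.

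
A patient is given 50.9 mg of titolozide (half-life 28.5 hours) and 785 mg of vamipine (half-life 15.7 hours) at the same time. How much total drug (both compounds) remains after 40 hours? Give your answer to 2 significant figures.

150 mg

titolozide: 50.9 × (1/2)^(40/28.5) = 50.9 × (1/2)^1.4035 ≈ 19.241 mg.
vamipine: 785 × (1/2)^(40/15.7) = 785 × (1/2)^2.5478 ≈ 134.25 mg.
Total = 19.241 + 134.25 ≈ 153.49 mg.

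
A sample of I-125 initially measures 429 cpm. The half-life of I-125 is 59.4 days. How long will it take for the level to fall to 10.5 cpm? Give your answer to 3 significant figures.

Fraction remaining = 10.5/429 ≈ 0.024476.
n = log₂(429/10.5) = ln(40.857)/ln 2 ≈ 5.3525 half-lives.
t = n × t½ = 5.3525 × 59.4 ≈ 317.94 days.

318 days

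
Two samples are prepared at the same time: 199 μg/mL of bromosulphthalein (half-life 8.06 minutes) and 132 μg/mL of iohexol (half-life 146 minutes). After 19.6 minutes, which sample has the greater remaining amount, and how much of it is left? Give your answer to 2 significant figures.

iohexol, 120 μg/mL

bromosulphthalein: 199 × (1/2)^2.4318 ≈ 36.882 μg/mL.
iohexol: 132 × (1/2)^0.13425 ≈ 120.27 μg/mL.
Iohexol has more remaining, at ≈ 120.27 μg/mL.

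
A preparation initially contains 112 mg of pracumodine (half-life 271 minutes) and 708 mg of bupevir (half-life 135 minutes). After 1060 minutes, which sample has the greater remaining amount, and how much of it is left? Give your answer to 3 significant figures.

pracumodine, 7.44 mg

pracumodine: 112 × (1/2)^3.9114 ≈ 7.4432 mg.
bupevir: 708 × (1/2)^7.8519 ≈ 3.0647 mg.
Pracumodine has more remaining, at ≈ 7.4432 mg.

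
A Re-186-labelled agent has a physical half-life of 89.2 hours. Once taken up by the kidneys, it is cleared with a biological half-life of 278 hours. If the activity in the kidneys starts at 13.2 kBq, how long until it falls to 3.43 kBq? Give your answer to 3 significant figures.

1/t_eff = 1/t_phys + 1/t_biol = 1/89.2 + 1/278 = 0.014808 per hour.
t_eff = 89.2 × 278 / (89.2 + 278) ≈ 67.532 hours.
n = log₂(13.2/3.43) ≈ 1.9443; t = 1.9443 × 67.532 ≈ 131.3 hours.

131 hours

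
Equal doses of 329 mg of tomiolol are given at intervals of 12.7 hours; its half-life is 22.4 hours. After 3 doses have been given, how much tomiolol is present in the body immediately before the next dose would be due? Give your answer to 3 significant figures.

The 3 doses were given 38.1, 25.4, 12.7 hours ago.
Total = 329·(1/2)^(38.1/22.4) + 329·(1/2)^(25.4/22.4) + 329·(1/2)^(12.7/22.4)
      = 101.2 + 149.92 + 222.09 ≈ 473.2 mg.

473 mg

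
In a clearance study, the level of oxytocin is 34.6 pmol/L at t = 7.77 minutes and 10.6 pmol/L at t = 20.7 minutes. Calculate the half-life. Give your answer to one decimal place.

7.6 minutes

Over Δt = 20.7 − 7.77 = 12.93 minutes, the level fell by a factor of 34.6/10.6 ≈ 3.2642.
n = log₂(3.2642) ≈ 1.7067 half-lives, so t½ = 12.93/1.7067 ≈ 7.576 minutes.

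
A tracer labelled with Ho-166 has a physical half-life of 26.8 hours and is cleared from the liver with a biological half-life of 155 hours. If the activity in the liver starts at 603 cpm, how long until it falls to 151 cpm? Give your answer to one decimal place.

45.6 hours

1/t_eff = 1/t_phys + 1/t_biol = 1/26.8 + 1/155 = 0.043765 per hour.
t_eff = 26.8 × 155 / (26.8 + 155) ≈ 22.849 hours.
n = log₂(603/151) ≈ 1.9976; t = 1.9976 × 22.849 ≈ 45.644 hours.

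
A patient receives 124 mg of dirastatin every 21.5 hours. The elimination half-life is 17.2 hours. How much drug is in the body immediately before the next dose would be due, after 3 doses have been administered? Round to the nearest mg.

The 3 doses were given 64.5, 43, 21.5 hours ago.
Total = 124·(1/2)^(64.5/17.2) + 124·(1/2)^(43/17.2) + 124·(1/2)^(21.5/17.2)
      = 9.2164 + 21.92 + 52.136 ≈ 83.272 mg.

83 mg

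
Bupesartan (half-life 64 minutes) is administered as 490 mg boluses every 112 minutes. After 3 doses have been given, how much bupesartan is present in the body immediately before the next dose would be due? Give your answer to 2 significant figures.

The 3 doses were given 336, 224, 112 minutes ago.
Total = 490·(1/2)^(336/64) + 490·(1/2)^(224/64) + 490·(1/2)^(112/64)
      = 12.876 + 43.31 + 145.68 ≈ 201.86 mg.

200 mg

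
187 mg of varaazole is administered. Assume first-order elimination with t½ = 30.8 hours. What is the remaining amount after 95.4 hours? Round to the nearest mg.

22 mg

Number of half-lives: n = 95.4/30.8 ≈ 3.0974.
Remaining = 187 × (1/2)^3.0974 = 187 × 0.11684 ≈ 21.849 mg.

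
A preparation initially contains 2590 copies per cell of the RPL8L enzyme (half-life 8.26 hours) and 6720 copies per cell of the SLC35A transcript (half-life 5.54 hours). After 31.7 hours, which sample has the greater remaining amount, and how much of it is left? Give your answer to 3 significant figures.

RPL8L enzyme, 181 copies per cell

RPL8L enzyme: 2590 × (1/2)^3.8378 ≈ 181.14 copies per cell.
SLC35A transcript: 6720 × (1/2)^5.722 ≈ 127.31 copies per cell.
RPL8L enzyme has more remaining, at ≈ 181.14 copies per cell.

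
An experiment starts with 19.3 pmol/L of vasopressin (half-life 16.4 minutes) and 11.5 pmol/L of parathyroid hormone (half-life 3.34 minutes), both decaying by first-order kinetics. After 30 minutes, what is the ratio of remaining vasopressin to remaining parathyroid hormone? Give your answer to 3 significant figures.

vasopressin: 19.3 × (1/2)^(30/16.4) = 19.3 × (1/2)^1.8293 ≈ 5.4312 pmol/L.
parathyroid hormone: 11.5 × (1/2)^(30/3.34) = 11.5 × (1/2)^8.982 ≈ 0.022742 pmol/L.
Ratio ≈ 5.4312 / 0.022742 ≈ 238.81.

239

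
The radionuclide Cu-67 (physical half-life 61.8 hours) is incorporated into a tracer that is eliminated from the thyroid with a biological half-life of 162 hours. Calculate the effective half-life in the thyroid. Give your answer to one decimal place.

44.7 hours

1/t_eff = 1/t_phys + 1/t_biol = 1/61.8 + 1/162 = 0.022354 per hour.
t_eff = 61.8 × 162 / (61.8 + 162) ≈ 44.735 hours.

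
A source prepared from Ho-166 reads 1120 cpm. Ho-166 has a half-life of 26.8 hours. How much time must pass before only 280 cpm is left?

280/1120 = 1/4, so 2 half-lives have elapsed.
t = 2 × 26.8 = 53.6 hours.

53.6 hours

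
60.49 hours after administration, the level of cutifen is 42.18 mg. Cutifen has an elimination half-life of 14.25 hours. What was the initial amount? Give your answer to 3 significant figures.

Number of half-lives elapsed: n = 60.49/14.25 ≈ 4.2449.
A₀ = A × 2^n = 42.18 × 2^4.2449 = 42.18 × 18.96 ≈ 799.75 mg.

800 mg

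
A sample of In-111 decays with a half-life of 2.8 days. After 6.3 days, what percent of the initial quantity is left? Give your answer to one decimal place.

n = 6.3/2.8 ≈ 2.25 half-lives.
Fraction remaining = (1/2)^2.25 ≈ 0.21022, i.e. 21.022%.

21.0%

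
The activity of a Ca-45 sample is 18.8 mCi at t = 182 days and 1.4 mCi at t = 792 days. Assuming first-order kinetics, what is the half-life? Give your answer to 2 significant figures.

Over Δt = 792 − 182 = 610 days, the level fell by a factor of 18.8/1.4 ≈ 13.429.
n = log₂(13.429) ≈ 3.7472 half-lives, so t½ = 610/3.7472 ≈ 162.79 days.

160 days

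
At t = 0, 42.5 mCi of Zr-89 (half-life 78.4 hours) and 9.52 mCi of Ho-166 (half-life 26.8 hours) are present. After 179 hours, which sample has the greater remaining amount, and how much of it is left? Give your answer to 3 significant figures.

Zr-89, 8.73 mCi

Zr-89: 42.5 × (1/2)^2.2832 ≈ 8.7315 mCi.
Ho-166: 9.52 × (1/2)^6.6791 ≈ 0.092902 mCi.
Zr-89 has more remaining, at ≈ 8.7315 mCi.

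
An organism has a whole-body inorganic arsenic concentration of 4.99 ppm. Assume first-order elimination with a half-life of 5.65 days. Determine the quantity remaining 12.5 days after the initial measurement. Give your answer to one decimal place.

1.1 ppm

Number of half-lives: n = 12.5/5.65 ≈ 2.2124.
Remaining = 4.99 × (1/2)^2.2124 = 4.99 × 0.21578 ≈ 1.0767 ppm.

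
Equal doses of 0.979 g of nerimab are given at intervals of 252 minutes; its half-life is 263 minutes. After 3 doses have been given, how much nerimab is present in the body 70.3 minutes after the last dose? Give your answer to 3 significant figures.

The 3 doses were given 574.3, 322.3, 70.3 minutes ago.
Total = 0.979·(1/2)^(574.3/263) + 0.979·(1/2)^(322.3/263) + 0.979·(1/2)^(70.3/263)
      = 0.2155 + 0.41868 + 0.81342 ≈ 1.4476 g.

1.45 g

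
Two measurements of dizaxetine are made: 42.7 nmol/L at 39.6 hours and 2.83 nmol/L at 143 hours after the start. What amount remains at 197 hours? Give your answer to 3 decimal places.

0.686 nmol/L

Over Δt = 143 − 39.6 = 103.4 hours, the level fell by a factor of 42.7/2.83 ≈ 15.088.
n = log₂(15.088) ≈ 3.9154 half-lives, so t½ = 103.4/3.9154 ≈ 26.409 hours.
From t = 143 to t = 197: 2.83 × (1/2)^((197−143)/26.409) ≈ 0.68588 nmol/L.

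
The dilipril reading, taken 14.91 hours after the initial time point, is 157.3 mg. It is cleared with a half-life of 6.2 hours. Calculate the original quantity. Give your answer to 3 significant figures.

833 mg

Number of half-lives elapsed: n = 14.91/6.2 ≈ 2.4048.
A₀ = A × 2^n = 157.3 × 2^2.4048 = 157.3 × 5.2958 ≈ 833.02 mg.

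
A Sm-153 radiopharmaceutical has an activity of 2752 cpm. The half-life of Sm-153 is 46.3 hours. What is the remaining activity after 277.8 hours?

43 cpm

Elapsed time is 6 half-lives (277.8/46.3).
Each half-life halves the amount: 2752 × (1/2)^6 = 2752/64 = 43 cpm.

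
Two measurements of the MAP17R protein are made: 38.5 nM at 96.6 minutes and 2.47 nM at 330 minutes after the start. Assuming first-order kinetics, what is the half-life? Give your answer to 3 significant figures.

Over Δt = 330 − 96.6 = 233.4 minutes, the level fell by a factor of 38.5/2.47 ≈ 15.587.
n = log₂(15.587) ≈ 3.9623 half-lives, so t½ = 233.4/3.9623 ≈ 58.906 minutes.

58.9 minutes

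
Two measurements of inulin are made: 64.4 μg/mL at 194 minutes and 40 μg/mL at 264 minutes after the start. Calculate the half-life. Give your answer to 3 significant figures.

102 minutes

Over Δt = 264 − 194 = 70 minutes, the level fell by a factor of 64.4/40 ≈ 1.61.
n = log₂(1.61) ≈ 0.68706 half-lives, so t½ = 70/0.68706 ≈ 101.88 minutes.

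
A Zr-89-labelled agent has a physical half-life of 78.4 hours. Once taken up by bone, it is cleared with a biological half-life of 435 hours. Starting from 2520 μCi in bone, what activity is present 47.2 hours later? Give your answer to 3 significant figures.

1/t_eff = 1/t_phys + 1/t_biol = 1/78.4 + 1/435 = 0.015054 per hour.
t_eff = 78.4 × 435 / (78.4 + 435) ≈ 66.428 hours.
Remaining = 2520 × (1/2)^(47.2/66.428) = 2520 × (1/2)^0.71055 ≈ 1539.9 μCi.

1540 μCi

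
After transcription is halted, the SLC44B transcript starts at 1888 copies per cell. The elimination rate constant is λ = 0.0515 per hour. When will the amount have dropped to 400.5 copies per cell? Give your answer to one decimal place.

t½ = ln 2 / λ = 0.69315 / 0.0515 ≈ 13.459 hours.
Fraction remaining = 400.5/1888 ≈ 0.21213.
n = log₂(1888/400.5) = ln(4.7141)/ln 2 ≈ 2.237 half-lives.
t = n × t½ = 2.237 × 13.459 ≈ 30.108 hours.

30.1 hours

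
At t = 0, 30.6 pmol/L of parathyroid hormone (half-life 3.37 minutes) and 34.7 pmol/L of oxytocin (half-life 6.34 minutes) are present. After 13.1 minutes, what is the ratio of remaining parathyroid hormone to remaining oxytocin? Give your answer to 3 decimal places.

parathyroid hormone: 30.6 × (1/2)^(13.1/3.37) = 30.6 × (1/2)^3.8872 ≈ 2.068 pmol/L.
oxytocin: 34.7 × (1/2)^(13.1/6.34) = 34.7 × (1/2)^2.0662 ≈ 8.2857 pmol/L.
Ratio ≈ 2.068 / 8.2857 ≈ 0.24958.

0.250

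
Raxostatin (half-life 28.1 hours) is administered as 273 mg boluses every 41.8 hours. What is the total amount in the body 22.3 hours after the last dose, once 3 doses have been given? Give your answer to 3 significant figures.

234 mg

The 3 doses were given 105.9, 64.1, 22.3 hours ago.
Total = 273·(1/2)^(105.9/28.1) + 273·(1/2)^(64.1/28.1) + 273·(1/2)^(22.3/28.1)
      = 20.03 + 56.166 + 157.5 ≈ 233.69 mg.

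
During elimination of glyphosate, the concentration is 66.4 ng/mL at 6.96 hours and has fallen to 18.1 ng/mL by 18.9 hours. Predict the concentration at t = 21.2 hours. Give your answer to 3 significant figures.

14.1 ng/mL

Over Δt = 18.9 − 6.96 = 11.94 hours, the level fell by a factor of 66.4/18.1 ≈ 3.6685.
n = log₂(3.6685) ≈ 1.8752 half-lives, so t½ = 11.94/1.8752 ≈ 6.3673 hours.
From t = 18.9 to t = 21.2: 18.1 × (1/2)^((21.2−18.9)/6.3673) ≈ 14.091 ng/mL.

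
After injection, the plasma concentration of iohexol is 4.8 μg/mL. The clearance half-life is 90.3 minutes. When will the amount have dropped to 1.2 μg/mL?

180.6 minutes

1.2/4.8 = 1/4, so 2 half-lives have elapsed.
t = 2 × 90.3 = 180.6 minutes.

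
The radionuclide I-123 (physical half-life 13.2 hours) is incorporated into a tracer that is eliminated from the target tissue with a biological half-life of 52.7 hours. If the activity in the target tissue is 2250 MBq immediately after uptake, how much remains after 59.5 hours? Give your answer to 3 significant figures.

1/t_eff = 1/t_phys + 1/t_biol = 1/13.2 + 1/52.7 = 0.094733 per hour.
t_eff = 13.2 × 52.7 / (13.2 + 52.7) ≈ 10.556 hours.
Remaining = 2250 × (1/2)^(59.5/10.556) = 2250 × (1/2)^5.6366 ≈ 45.227 MBq.

45.2 MBq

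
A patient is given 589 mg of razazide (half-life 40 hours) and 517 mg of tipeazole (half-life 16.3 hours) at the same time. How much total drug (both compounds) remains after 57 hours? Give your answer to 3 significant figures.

razazide: 589 × (1/2)^(57/40) = 589 × (1/2)^1.425 ≈ 219.36 mg.
tipeazole: 517 × (1/2)^(57/16.3) = 517 × (1/2)^3.4969 ≈ 45.794 mg.
Total = 219.36 + 45.794 ≈ 265.15 mg.

265 mg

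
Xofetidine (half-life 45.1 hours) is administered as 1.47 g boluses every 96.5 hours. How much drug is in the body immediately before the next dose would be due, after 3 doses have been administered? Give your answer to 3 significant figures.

The 3 doses were given 289.5, 193, 96.5 hours ago.
Total = 1.47·(1/2)^(289.5/45.1) + 1.47·(1/2)^(193/45.1) + 1.47·(1/2)^(96.5/45.1)
      = 0.017178 + 0.0757 + 0.33359 ≈ 0.42646 g.

0.426 g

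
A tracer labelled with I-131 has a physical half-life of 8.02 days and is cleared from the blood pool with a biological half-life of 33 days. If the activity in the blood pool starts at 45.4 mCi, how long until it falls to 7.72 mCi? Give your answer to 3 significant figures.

16.5 days

1/t_eff = 1/t_phys + 1/t_biol = 1/8.02 + 1/33 = 0.15499 per day.
t_eff = 8.02 × 33 / (8.02 + 33) ≈ 6.452 days.
n = log₂(45.4/7.72) ≈ 2.556; t = 2.556 × 6.452 ≈ 16.491 days.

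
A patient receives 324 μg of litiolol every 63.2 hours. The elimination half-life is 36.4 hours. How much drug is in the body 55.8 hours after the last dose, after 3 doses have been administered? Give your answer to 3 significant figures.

156 μg

The 3 doses were given 182.2, 119, 55.8 hours ago.
Total = 324·(1/2)^(182.2/36.4) + 324·(1/2)^(119/36.4) + 324·(1/2)^(55.8/36.4)
      = 10.087 + 33.605 + 111.96 ≈ 155.66 μg.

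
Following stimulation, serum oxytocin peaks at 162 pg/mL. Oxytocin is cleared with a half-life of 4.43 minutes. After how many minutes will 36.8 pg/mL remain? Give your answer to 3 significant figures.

Fraction remaining = 36.8/162 ≈ 0.22716.
n = log₂(162/36.8) = ln(4.4022)/ln 2 ≈ 2.1382 half-lives.
t = n × t½ = 2.1382 × 4.43 ≈ 9.4723 minutes.

9.47 minutes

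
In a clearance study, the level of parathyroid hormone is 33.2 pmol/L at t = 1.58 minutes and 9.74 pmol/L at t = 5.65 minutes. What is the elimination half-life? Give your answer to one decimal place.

2.3 minutes

Over Δt = 5.65 − 1.58 = 4.07 minutes, the level fell by a factor of 33.2/9.74 ≈ 3.4086.
n = log₂(3.4086) ≈ 1.7692 half-lives, so t½ = 4.07/1.7692 ≈ 2.3005 minutes.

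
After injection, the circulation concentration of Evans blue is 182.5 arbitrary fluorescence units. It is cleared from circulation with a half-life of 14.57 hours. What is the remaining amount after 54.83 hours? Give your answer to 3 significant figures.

Number of half-lives: n = 54.83/14.57 ≈ 3.7632.
Remaining = 182.5 × (1/2)^3.7632 = 182.5 × 0.073648 ≈ 13.441 arbitrary fluorescence units.

13.4 arbitrary fluorescence units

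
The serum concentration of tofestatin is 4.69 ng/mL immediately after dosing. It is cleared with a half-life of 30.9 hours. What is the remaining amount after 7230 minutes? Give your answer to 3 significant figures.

Convert the elapsed time: 7230 minutes = 120.5 hours.
Number of half-lives: n = 120.5/30.9 ≈ 3.8997.
Remaining = 4.69 × (1/2)^3.8997 = 4.69 × 0.067001 ≈ 0.31423 ng/mL.

0.314 ng/mL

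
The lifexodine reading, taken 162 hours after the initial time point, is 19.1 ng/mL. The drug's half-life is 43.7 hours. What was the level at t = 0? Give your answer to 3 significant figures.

Number of half-lives elapsed: n = 162/43.7 ≈ 3.7071.
A₀ = A × 2^n = 19.1 × 2^3.7071 = 19.1 × 13.06 ≈ 249.45 ng/mL.

249 ng/mL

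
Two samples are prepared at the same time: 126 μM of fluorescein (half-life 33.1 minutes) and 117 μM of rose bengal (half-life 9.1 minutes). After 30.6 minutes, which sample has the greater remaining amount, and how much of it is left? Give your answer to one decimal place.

fluorescein, 66.4 μM

fluorescein: 126 × (1/2)^0.92447 ≈ 66.386 μM.
rose bengal: 117 × (1/2)^3.3626 ≈ 11.374 μM.
Fluorescein has more remaining, at ≈ 66.386 μM.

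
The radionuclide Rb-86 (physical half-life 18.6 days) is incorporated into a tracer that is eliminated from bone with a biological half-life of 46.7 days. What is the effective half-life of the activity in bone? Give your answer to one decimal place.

1/t_eff = 1/t_phys + 1/t_biol = 1/18.6 + 1/46.7 = 0.075177 per day.
t_eff = 18.6 × 46.7 / (18.6 + 46.7) ≈ 13.302 days.

13.3 days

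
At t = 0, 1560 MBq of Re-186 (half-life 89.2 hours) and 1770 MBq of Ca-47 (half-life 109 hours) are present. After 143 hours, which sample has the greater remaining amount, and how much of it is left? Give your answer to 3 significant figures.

Re-186: 1560 × (1/2)^1.6031 ≈ 513.49 MBq.
Ca-47: 1770 × (1/2)^1.3119 ≈ 712.93 MBq.
Ca-47 has more remaining, at ≈ 712.93 MBq.

Ca-47, 713 MBq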